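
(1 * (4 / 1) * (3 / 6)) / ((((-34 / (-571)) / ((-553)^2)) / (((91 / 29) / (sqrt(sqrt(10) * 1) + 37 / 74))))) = 15890141449 / (493 * (1 / 2 + 10^(1 / 4))) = 14147309.63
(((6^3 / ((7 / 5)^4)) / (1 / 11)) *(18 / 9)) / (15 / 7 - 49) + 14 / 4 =-644059 / 28126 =-22.90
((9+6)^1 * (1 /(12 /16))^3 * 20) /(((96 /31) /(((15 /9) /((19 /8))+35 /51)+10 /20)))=11342900 /26163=433.55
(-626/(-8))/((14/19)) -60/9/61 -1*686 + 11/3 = -1968457/3416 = -576.25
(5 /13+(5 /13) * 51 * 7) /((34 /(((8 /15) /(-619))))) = -1432 /410397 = -0.00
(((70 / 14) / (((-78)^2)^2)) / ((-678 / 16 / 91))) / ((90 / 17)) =-119 / 2171787228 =-0.00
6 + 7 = 13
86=86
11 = 11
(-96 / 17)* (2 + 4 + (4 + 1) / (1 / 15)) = -7776 / 17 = -457.41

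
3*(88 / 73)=264 / 73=3.62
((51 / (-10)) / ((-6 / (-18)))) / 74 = -153 / 740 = -0.21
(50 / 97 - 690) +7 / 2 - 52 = -143169 / 194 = -737.98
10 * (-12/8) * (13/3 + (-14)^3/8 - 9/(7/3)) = 35965/7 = 5137.86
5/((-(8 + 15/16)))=-80/143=-0.56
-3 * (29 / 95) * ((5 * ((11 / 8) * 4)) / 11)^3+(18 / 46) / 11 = -548907 / 38456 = -14.27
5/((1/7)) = 35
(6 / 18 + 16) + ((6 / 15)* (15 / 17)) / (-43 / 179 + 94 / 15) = 13527103 / 825231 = 16.39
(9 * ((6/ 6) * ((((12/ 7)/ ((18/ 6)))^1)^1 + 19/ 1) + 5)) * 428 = 662544/ 7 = 94649.14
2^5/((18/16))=256/9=28.44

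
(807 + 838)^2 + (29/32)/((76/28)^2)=31260002221/11552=2706025.12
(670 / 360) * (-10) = -335 / 18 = -18.61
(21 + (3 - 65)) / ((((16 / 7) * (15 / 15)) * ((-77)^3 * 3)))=41 / 3130512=0.00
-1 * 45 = -45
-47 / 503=-0.09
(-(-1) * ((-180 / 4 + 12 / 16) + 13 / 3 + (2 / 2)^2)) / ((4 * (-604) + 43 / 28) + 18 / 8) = 3269 / 202626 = 0.02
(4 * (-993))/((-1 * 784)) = 993/196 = 5.07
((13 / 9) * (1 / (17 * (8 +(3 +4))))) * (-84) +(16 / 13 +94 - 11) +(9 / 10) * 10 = 922448 / 9945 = 92.75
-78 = -78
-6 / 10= -3 / 5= -0.60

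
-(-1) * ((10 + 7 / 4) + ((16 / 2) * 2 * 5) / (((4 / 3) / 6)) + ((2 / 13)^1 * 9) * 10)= 20051 / 52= 385.60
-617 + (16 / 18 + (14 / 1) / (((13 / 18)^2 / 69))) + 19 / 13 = 1881974 / 1521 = 1237.33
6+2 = 8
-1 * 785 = -785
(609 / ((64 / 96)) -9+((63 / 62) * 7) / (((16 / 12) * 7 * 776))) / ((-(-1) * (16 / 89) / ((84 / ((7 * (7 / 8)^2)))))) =46476531135 / 589372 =78857.72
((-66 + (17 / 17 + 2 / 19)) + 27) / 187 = -720 / 3553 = -0.20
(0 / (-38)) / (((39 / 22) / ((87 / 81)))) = 0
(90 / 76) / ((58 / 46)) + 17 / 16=17647 / 8816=2.00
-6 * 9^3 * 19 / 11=-7555.09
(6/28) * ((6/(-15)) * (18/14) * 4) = -108/245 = -0.44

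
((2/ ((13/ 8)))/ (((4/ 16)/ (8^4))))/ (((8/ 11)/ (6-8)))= -720896/ 13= -55453.54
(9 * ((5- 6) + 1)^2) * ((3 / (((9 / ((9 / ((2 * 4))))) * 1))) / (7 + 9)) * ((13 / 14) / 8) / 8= 0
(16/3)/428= 4/321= 0.01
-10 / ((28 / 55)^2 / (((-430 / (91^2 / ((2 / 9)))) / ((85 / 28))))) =1300750 / 8868951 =0.15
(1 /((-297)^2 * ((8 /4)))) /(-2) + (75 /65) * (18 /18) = 5292527 /4586868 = 1.15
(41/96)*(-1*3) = -41/32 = -1.28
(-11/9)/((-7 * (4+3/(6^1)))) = 22/567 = 0.04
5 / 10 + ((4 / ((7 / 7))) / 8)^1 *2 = 3 / 2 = 1.50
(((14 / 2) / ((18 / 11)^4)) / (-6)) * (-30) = 512435 / 104976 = 4.88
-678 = -678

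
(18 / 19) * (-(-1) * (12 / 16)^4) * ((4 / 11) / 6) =243 / 13376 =0.02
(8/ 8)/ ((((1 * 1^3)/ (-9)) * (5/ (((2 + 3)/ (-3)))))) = 3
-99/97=-1.02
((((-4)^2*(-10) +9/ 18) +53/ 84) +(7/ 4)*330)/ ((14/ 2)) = 35165/ 588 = 59.80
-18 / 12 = -3 / 2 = -1.50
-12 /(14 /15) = -90 /7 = -12.86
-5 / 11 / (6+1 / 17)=-85 / 1133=-0.08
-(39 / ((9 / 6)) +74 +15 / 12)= -405 / 4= -101.25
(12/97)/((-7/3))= -36/679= -0.05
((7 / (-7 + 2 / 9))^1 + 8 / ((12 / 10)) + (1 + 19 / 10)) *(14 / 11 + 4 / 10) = 718382 / 50325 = 14.27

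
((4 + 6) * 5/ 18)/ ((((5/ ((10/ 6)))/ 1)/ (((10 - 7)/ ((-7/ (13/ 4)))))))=-325/ 252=-1.29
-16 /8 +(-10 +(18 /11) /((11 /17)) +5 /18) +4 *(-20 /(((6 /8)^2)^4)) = -1283373727 /1587762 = -808.29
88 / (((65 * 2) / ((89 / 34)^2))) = 87131 / 18785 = 4.64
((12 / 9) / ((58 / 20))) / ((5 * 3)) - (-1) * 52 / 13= 4.03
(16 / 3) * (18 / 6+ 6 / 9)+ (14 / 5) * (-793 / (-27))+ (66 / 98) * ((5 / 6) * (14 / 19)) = 1835111 / 17955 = 102.21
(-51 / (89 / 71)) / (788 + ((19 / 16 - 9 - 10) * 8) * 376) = 3621 / 4698488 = 0.00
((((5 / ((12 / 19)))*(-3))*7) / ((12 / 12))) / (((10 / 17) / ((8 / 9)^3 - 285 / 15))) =30159479 / 5832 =5171.38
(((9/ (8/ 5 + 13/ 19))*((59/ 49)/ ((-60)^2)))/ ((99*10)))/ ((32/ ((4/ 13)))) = 1121/ 87581894400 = 0.00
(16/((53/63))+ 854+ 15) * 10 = 470650/53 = 8880.19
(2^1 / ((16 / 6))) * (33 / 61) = 99 / 244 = 0.41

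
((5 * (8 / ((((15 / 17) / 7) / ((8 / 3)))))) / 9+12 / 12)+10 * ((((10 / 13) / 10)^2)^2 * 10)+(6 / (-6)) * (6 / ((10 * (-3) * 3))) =95.09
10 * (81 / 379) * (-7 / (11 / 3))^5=-3308121810 / 61038329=-54.20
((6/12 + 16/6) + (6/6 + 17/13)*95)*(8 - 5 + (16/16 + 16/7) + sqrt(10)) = 2101.21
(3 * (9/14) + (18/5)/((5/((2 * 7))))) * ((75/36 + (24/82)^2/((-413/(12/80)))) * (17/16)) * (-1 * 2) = -2066847095793/38878168000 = -53.16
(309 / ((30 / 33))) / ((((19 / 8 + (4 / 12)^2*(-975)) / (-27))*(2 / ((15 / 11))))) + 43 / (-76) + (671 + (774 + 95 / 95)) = 290769403 / 193268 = 1504.49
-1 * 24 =-24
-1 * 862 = -862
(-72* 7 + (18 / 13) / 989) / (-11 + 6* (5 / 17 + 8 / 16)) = 55079235 / 681421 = 80.83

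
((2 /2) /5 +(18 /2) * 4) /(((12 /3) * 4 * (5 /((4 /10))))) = 181 /1000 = 0.18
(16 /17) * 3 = 48 /17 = 2.82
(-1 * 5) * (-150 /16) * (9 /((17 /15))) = 50625 /136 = 372.24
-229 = -229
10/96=5/48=0.10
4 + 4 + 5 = 13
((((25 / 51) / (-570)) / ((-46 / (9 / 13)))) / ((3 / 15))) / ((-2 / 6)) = -75 / 386308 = -0.00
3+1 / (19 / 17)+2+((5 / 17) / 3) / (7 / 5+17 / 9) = 283217 / 47804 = 5.92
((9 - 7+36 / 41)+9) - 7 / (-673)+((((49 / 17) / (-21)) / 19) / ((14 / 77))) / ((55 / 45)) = 211333095 / 17825078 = 11.86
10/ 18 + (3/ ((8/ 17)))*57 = 26203/ 72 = 363.93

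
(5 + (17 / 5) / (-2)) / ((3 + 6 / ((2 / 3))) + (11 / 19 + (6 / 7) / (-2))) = 4389 / 16160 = 0.27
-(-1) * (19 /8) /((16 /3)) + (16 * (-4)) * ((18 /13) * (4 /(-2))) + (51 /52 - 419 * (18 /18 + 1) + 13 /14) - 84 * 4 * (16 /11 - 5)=68274049 /128128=532.86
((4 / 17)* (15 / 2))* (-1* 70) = -2100 / 17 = -123.53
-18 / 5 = -3.60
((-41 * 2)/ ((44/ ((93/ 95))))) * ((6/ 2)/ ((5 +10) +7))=-11439/ 45980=-0.25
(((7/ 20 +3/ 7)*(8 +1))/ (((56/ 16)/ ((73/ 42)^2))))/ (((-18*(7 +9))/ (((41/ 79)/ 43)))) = -23815301/ 93959389440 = -0.00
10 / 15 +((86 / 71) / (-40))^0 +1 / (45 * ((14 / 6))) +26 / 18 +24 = 8543 / 315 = 27.12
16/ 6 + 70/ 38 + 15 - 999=-55831/ 57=-979.49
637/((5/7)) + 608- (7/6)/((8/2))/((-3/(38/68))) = 18358217/12240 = 1499.85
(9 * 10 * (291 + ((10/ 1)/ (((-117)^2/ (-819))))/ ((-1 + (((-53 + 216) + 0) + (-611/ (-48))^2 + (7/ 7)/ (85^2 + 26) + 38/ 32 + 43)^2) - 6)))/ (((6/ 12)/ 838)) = 43894439.34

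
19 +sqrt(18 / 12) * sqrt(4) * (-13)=19 - 13 * sqrt(6)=-12.84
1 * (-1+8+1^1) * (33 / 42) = 44 / 7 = 6.29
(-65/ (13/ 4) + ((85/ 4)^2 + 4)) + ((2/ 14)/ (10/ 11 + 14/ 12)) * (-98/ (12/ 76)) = 861121/ 2192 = 392.85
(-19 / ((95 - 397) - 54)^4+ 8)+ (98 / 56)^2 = 177686026493 / 16062013696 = 11.06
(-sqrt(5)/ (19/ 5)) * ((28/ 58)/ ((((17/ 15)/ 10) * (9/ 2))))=-7000 * sqrt(5)/ 28101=-0.56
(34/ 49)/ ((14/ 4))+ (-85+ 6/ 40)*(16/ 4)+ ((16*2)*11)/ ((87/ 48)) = -7211319/ 49735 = -144.99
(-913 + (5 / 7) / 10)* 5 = -63905 / 14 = -4564.64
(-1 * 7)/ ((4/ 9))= -63/ 4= -15.75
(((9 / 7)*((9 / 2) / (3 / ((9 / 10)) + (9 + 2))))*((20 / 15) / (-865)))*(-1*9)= 1458 / 260365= 0.01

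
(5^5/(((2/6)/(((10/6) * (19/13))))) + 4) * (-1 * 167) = -49586809/13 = -3814369.92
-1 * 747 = -747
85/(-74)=-85/74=-1.15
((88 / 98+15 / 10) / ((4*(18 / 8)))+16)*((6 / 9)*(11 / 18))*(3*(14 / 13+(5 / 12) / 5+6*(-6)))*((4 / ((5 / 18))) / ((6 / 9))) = -171547079 / 11466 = -14961.37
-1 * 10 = -10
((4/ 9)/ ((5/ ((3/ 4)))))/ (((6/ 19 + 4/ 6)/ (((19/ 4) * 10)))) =361/ 112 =3.22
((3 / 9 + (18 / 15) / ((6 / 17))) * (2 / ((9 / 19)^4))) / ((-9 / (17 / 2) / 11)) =-1364721512 / 885735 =-1540.78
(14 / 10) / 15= 7 / 75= 0.09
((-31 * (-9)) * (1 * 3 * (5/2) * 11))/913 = 4185/166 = 25.21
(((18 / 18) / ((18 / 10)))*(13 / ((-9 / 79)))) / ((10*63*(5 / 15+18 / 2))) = -1027 / 95256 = -0.01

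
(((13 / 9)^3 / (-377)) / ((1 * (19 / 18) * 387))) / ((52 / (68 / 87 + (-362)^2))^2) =-16247553700352 / 130733259093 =-124.28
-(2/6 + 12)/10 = -37/30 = -1.23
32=32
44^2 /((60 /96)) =15488 /5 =3097.60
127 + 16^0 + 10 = 138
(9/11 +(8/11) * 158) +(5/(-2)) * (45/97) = 244487/2134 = 114.57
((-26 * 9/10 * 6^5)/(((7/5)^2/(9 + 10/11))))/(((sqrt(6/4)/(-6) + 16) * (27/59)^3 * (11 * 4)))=-13810.78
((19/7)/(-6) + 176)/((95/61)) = 112.72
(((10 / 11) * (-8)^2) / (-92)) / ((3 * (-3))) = 0.07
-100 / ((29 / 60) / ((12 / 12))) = -6000 / 29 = -206.90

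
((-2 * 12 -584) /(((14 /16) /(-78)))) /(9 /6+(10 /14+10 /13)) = 3288064 /181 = 18166.10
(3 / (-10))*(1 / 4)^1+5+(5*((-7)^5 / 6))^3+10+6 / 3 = -370903242962012 / 135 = -2747431429348.24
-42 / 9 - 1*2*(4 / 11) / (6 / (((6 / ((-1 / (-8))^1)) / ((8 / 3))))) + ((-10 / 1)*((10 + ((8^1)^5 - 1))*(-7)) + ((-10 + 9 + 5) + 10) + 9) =75715403 / 33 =2294406.15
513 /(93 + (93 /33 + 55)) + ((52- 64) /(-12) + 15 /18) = 17369 /3318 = 5.23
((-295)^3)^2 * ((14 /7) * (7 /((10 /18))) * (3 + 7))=166085851211437500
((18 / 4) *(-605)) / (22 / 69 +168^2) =-375705 / 3894956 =-0.10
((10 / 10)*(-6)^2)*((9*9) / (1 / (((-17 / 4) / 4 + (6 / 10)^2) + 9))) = 2419551 / 100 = 24195.51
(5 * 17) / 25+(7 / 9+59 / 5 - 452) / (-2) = 2008 / 9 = 223.11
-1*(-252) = 252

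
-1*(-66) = 66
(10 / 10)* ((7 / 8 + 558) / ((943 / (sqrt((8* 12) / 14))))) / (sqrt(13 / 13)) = 4471* sqrt(21) / 13202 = 1.55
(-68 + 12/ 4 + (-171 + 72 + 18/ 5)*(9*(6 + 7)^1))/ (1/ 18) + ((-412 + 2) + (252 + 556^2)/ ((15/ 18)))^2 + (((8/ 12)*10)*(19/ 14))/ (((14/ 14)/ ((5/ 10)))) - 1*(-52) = 72205178863379/ 525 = 137533674025.48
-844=-844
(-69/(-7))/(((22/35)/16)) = 2760/11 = 250.91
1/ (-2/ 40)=-20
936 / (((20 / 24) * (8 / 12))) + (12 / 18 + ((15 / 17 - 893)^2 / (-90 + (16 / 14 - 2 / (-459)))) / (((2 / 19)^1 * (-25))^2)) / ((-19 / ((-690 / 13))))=-11103063681253 / 5763208250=-1926.54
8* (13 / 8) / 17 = 13 / 17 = 0.76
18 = 18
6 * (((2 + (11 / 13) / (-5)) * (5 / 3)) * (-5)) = -1190 / 13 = -91.54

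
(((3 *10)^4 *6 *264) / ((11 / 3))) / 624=7290000 / 13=560769.23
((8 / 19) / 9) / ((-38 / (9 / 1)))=-4 / 361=-0.01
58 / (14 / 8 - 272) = -232 / 1081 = -0.21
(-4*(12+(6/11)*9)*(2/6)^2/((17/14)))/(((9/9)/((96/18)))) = -33.01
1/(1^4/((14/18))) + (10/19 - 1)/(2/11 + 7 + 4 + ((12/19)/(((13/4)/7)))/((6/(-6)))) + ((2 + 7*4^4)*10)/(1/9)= 4308579568/26685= 161460.73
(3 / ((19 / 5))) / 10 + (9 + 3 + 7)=725 / 38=19.08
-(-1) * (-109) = -109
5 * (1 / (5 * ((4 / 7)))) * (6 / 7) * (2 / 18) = 1 / 6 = 0.17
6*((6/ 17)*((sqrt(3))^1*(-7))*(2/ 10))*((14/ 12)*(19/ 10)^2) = -53067*sqrt(3)/ 4250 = -21.63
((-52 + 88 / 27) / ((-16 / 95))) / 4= 31255 / 432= 72.35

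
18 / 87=6 / 29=0.21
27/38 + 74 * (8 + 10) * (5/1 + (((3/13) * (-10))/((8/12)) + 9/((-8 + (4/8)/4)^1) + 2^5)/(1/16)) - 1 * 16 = 2041948417/3458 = 590499.83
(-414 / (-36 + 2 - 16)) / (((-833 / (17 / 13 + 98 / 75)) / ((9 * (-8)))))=12663432 / 6768125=1.87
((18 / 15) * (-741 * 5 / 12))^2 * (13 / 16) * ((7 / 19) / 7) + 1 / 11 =5870.20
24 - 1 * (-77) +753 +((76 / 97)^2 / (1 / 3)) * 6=8139254 / 9409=865.05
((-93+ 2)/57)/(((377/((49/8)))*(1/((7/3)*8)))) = -2401/4959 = -0.48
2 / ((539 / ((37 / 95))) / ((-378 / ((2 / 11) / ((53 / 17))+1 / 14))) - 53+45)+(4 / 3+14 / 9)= 14285150 / 5384727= 2.65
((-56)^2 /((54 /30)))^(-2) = 81 /245862400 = 0.00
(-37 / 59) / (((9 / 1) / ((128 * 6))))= -9472 / 177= -53.51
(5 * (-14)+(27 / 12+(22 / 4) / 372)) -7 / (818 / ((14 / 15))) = -67.74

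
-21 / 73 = -0.29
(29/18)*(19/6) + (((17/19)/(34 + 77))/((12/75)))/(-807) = 52098341/10211778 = 5.10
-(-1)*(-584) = -584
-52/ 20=-13/ 5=-2.60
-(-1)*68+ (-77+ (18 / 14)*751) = 6696 / 7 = 956.57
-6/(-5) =6/5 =1.20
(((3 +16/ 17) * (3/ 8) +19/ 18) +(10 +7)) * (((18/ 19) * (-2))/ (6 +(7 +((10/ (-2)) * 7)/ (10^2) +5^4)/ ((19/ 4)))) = -119545/ 448902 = -0.27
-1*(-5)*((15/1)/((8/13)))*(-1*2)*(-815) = 198656.25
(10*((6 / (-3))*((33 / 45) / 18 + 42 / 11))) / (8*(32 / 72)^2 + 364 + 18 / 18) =-68766 / 326623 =-0.21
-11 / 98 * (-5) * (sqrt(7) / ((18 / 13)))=715 * sqrt(7) / 1764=1.07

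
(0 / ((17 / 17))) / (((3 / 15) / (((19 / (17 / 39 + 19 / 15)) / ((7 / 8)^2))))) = 0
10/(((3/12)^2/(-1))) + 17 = -143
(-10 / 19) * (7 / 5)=-14 / 19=-0.74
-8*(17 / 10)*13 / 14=-12.63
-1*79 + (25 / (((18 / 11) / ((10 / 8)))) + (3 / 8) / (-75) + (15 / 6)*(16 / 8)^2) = -44917 / 900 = -49.91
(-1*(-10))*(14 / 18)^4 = 24010 / 6561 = 3.66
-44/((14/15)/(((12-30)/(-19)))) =-44.66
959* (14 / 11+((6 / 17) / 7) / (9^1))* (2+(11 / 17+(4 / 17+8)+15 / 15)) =138923480 / 9537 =14566.79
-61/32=-1.91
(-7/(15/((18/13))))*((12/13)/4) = -126/845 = -0.15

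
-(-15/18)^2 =-25/36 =-0.69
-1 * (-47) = 47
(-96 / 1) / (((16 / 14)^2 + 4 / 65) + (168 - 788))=38220 / 246293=0.16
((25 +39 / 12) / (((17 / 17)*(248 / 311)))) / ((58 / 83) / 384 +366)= 17501214 / 180810755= 0.10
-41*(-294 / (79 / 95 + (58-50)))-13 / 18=20601433 / 15102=1364.15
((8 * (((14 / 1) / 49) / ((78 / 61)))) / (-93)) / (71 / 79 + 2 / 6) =-9638 / 617799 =-0.02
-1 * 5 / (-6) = 5 / 6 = 0.83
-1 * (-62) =62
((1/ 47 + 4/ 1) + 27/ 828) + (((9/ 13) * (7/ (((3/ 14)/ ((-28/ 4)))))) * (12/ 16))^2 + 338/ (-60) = 38626162117/ 2740335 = 14095.42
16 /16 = 1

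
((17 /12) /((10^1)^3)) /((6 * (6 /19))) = 323 /432000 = 0.00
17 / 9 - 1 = 8 / 9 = 0.89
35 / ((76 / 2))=35 / 38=0.92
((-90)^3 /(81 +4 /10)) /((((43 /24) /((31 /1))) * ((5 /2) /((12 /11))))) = -13017024000 /192511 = -67617.04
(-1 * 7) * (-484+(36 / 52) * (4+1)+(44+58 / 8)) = 156261 / 52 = 3005.02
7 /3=2.33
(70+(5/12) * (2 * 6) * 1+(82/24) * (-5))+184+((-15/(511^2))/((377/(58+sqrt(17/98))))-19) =9080482415/40734876-15 * sqrt(34)/1378196638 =222.92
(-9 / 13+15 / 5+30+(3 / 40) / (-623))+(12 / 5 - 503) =-30341603 / 64792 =-468.29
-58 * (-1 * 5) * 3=870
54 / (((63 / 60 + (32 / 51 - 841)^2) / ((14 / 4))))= 0.00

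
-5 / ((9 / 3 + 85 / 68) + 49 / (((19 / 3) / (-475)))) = 20 / 14683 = 0.00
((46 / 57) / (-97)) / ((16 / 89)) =-2047 / 44232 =-0.05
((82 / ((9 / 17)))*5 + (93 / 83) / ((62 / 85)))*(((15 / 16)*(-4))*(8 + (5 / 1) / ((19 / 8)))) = -46372600 / 1577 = -29405.58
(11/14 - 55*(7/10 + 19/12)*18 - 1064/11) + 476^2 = 17264906/77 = 224219.56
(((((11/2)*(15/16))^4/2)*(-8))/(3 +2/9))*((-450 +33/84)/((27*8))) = 3110324889375/1702887424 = 1826.50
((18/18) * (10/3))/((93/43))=1.54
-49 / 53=-0.92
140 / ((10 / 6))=84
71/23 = 3.09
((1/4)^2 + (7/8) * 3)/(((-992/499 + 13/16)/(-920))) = 3948088/1877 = 2103.40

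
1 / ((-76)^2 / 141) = 141 / 5776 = 0.02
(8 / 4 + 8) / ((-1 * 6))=-5 / 3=-1.67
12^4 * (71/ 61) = 1472256/ 61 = 24135.34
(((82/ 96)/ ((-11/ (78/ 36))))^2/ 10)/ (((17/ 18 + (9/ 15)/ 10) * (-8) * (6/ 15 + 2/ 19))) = -134942275/ 193551925248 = -0.00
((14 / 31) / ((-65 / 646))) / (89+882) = -9044 / 1956565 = -0.00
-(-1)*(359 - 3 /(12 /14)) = 711 /2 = 355.50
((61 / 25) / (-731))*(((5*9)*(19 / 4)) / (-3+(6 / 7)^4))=8348277 / 28786780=0.29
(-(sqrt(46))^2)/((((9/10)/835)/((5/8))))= -480125/18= -26673.61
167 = 167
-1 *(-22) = 22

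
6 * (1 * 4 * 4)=96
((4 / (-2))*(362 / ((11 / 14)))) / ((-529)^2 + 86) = -10136 / 3079197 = -0.00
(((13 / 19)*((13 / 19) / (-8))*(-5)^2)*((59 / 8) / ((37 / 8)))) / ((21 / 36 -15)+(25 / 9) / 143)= 0.16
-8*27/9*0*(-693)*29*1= 0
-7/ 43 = -0.16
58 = 58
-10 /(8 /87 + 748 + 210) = -435 /41677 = -0.01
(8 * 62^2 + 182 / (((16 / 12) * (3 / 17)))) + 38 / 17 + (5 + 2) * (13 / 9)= 9650581 / 306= 31537.85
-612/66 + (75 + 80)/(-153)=-17311/1683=-10.29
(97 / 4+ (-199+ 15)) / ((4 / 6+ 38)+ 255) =-1917 / 3524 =-0.54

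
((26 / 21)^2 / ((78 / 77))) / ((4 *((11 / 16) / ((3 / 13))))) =8 / 63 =0.13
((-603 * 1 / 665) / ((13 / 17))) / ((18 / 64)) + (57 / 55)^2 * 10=6824834 / 1046045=6.52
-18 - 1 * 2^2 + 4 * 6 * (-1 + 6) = 98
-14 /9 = -1.56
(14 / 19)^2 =196 / 361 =0.54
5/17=0.29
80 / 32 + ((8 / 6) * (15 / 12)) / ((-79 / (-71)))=4.00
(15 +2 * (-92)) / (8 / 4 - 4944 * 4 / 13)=2197 / 19750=0.11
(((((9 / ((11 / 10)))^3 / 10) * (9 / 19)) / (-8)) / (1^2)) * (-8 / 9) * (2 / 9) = 16200 / 25289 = 0.64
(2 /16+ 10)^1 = 81 /8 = 10.12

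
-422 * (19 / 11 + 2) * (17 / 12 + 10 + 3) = -1496623 / 66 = -22676.11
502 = 502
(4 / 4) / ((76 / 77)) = 77 / 76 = 1.01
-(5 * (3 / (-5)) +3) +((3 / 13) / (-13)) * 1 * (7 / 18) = -0.01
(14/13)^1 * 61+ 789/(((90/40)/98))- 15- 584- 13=1318942/39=33819.03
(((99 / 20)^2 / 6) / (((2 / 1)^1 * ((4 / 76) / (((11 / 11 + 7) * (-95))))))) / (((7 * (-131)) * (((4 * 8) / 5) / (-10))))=-5896935 / 117376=-50.24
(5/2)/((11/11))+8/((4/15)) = 32.50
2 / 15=0.13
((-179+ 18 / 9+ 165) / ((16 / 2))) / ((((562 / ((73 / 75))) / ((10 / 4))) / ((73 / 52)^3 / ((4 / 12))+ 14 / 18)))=-167720639 / 2844781056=-0.06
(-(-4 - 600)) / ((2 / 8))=2416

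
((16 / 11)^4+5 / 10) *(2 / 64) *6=437139 / 468512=0.93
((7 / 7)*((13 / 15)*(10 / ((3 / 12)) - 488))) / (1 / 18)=-34944 / 5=-6988.80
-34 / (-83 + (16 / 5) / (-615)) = 104550 / 255241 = 0.41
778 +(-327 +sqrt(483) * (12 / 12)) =sqrt(483) +451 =472.98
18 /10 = 9 /5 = 1.80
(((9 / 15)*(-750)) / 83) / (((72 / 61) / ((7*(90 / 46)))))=-480375 / 7636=-62.91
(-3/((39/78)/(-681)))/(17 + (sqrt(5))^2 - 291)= -4086/269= -15.19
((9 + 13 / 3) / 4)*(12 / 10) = 4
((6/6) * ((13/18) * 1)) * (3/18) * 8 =26/27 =0.96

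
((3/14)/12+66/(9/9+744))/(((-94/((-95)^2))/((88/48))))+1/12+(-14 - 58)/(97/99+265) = -586267448633/30979703328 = -18.92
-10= -10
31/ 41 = 0.76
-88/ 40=-11/ 5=-2.20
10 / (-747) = -10 / 747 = -0.01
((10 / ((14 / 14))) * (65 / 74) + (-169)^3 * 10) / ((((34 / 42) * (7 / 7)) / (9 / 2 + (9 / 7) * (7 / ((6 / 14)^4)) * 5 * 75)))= -7504322717950695 / 1258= -5965280379929.01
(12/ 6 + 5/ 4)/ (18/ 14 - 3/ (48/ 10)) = 182/ 37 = 4.92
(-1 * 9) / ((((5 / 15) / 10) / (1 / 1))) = -270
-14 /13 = -1.08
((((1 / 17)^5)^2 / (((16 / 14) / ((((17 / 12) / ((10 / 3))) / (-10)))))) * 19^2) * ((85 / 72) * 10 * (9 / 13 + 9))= -17689 / 23215320763648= -0.00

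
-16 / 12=-4 / 3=-1.33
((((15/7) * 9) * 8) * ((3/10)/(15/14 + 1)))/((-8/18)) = -1458/29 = -50.28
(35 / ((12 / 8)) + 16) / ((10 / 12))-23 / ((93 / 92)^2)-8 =16.69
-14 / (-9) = 14 / 9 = 1.56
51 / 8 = 6.38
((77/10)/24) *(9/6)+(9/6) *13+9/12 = 3317/160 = 20.73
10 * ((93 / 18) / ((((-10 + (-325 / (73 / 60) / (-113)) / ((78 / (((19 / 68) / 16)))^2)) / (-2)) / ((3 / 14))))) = 11805527445504 / 5331528460601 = 2.21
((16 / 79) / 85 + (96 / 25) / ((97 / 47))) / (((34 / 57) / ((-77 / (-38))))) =350390964 / 55365175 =6.33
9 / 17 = 0.53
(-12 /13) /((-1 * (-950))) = -6 /6175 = -0.00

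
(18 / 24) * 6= 9 / 2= 4.50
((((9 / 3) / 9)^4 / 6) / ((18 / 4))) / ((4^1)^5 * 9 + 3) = 1 / 20161953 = 0.00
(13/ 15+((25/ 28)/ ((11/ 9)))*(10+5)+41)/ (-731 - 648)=-0.04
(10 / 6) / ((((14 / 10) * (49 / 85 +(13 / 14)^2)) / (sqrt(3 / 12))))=29750 / 71907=0.41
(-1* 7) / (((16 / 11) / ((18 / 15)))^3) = -251559 / 64000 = -3.93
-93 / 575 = -0.16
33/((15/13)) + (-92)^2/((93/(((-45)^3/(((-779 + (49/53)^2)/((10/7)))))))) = 3617668017011/237160385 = 15254.10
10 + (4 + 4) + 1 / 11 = 199 / 11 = 18.09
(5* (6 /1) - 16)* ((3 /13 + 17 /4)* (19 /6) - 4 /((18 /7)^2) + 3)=977935 /4212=232.18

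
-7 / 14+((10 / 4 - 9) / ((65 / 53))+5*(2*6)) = 271 / 5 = 54.20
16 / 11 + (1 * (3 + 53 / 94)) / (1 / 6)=11807 / 517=22.84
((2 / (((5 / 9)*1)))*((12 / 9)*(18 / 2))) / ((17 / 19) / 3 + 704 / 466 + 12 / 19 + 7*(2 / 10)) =358587 / 31879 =11.25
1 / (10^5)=1 / 100000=0.00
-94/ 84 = -47/ 42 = -1.12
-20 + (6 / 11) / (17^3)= -1080854 / 54043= -20.00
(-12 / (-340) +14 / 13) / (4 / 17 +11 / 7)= 8603 / 13975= 0.62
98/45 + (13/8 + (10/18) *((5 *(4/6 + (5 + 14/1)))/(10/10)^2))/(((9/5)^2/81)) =1521227/1080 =1408.54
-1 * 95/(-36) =95/36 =2.64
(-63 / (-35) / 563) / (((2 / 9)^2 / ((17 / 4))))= 12393 / 45040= 0.28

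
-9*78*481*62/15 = -6978348/5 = -1395669.60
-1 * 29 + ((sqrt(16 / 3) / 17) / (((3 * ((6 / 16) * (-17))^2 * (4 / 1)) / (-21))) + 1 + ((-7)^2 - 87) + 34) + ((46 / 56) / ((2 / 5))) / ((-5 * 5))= -8983 / 280 - 448 * sqrt(3) / 132651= -32.09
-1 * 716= -716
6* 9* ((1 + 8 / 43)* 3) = 8262 / 43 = 192.14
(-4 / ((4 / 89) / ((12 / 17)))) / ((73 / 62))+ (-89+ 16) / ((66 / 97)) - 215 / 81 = -361129909 / 2211462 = -163.30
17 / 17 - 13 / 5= -8 / 5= -1.60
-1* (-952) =952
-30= -30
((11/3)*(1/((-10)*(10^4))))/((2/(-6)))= 11/100000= 0.00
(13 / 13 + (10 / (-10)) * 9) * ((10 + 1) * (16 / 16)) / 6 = -44 / 3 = -14.67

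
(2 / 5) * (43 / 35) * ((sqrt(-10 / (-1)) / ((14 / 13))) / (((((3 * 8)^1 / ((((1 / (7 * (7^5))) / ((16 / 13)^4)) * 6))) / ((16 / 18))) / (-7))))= -15965599 * sqrt(10) / 6071817830400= -0.00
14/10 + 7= 8.40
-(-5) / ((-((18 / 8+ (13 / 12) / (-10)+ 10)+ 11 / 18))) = -1800 / 4591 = -0.39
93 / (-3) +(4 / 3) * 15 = -11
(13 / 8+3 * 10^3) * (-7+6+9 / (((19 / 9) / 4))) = 7323965 / 152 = 48183.98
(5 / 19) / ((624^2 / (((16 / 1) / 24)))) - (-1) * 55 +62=1298374277 / 11097216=117.00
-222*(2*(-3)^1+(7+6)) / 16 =-777 / 8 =-97.12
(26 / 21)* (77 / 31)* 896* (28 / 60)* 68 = 121977856 / 1395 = 87439.32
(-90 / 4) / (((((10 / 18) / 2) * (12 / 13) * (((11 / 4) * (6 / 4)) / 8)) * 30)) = -312 / 55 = -5.67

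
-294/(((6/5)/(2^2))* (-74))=490/37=13.24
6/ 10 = 3/ 5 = 0.60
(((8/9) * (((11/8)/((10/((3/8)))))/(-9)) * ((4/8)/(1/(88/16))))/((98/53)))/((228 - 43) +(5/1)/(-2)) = -6413/154526400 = -0.00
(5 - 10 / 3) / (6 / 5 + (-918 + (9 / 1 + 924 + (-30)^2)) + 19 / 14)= 350 / 192687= 0.00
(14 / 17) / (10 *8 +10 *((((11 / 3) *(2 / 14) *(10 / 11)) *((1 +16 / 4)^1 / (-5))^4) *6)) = 0.01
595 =595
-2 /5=-0.40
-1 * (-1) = 1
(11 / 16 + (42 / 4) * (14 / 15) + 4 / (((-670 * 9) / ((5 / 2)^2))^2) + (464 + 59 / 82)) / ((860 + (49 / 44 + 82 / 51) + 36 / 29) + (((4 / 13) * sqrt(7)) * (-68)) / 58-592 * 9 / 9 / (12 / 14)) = 35039410108791486112 * sqrt(7) / 6138203040123982039305 + 5610828487158707424469 / 2046067680041327346435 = 2.76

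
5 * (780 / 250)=78 / 5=15.60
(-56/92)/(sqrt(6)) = -7 * sqrt(6)/69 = -0.25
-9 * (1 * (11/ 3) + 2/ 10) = -174/ 5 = -34.80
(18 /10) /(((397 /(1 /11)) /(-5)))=-9 /4367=-0.00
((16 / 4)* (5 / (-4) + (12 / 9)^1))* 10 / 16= 5 / 24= 0.21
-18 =-18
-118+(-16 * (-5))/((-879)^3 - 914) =-80139977734/679152353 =-118.00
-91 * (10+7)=-1547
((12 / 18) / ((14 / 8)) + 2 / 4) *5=185 / 42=4.40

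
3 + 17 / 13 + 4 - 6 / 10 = 501 / 65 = 7.71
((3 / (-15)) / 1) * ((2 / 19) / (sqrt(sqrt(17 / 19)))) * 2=-4 * 17^(3 / 4) * 19^(1 / 4) / 1615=-0.04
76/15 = 5.07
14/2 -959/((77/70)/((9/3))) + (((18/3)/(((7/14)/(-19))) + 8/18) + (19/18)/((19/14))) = -280688/99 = -2835.23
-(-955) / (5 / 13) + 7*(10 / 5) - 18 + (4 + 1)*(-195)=1504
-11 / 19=-0.58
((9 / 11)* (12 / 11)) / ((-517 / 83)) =-8964 / 62557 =-0.14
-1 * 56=-56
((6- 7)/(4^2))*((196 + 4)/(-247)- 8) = 136/247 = 0.55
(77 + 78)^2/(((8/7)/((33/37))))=5549775/296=18749.24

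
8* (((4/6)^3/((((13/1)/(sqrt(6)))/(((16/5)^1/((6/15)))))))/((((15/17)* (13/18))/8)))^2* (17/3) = 82426462208/57836025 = 1425.18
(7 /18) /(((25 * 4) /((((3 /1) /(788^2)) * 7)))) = 0.00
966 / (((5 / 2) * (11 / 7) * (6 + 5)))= 13524 / 605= 22.35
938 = 938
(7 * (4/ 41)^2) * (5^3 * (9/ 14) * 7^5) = 151263000/ 1681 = 89983.94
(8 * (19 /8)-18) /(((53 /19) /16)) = 304 /53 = 5.74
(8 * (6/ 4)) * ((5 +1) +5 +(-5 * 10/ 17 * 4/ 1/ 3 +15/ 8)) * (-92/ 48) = -84019/ 408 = -205.93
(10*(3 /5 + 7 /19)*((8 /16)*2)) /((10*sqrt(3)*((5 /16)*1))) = 1472*sqrt(3) /1425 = 1.79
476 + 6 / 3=478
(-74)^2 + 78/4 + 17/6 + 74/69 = 379459/69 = 5499.41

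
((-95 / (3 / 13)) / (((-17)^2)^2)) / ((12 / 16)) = -4940 / 751689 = -0.01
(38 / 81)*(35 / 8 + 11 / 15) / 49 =11647 / 238140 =0.05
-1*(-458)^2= -209764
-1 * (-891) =891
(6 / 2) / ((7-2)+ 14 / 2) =1 / 4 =0.25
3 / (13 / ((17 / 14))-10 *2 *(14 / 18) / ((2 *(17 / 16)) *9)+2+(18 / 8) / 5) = 82620 / 339913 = 0.24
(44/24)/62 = 11/372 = 0.03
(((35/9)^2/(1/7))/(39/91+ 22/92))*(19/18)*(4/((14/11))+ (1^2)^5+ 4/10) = 7944223/10449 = 760.29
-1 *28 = -28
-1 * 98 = -98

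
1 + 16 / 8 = 3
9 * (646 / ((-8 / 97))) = -281979 / 4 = -70494.75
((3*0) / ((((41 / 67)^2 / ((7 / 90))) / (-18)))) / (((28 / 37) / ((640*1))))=0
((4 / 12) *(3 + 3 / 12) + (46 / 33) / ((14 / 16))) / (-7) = -2473 / 6468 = -0.38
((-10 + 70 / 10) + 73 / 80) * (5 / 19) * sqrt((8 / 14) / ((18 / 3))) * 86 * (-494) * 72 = 560118 * sqrt(42) / 7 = 518568.50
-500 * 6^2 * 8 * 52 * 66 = -494208000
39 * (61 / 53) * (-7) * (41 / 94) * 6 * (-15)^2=-185014.76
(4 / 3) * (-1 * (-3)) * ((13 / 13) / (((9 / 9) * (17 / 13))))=52 / 17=3.06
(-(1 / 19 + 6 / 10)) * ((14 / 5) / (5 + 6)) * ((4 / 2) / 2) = -868 / 5225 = -0.17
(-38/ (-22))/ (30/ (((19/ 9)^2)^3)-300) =-893871739/ 155076031770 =-0.01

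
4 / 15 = 0.27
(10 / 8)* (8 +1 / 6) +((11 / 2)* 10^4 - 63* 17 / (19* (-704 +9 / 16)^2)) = 3177599292661151 / 57763811400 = 55010.21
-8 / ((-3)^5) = 8 / 243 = 0.03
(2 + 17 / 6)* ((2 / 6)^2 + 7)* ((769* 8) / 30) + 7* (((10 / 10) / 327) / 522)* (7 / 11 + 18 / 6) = 99254795188 / 14082255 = 7048.22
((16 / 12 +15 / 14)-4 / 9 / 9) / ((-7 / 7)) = -2671 / 1134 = -2.36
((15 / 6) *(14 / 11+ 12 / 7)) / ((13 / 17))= 9775 / 1001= 9.77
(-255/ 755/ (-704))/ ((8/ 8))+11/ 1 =1169395/ 106304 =11.00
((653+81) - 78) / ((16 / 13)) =533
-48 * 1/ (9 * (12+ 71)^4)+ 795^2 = 89984535990059/ 142374963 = 632025.00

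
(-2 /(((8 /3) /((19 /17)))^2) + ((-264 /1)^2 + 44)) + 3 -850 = 637119215 /9248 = 68892.65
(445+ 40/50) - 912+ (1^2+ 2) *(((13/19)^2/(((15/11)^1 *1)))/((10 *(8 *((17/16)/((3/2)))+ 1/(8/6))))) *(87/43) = -1266355737/2716525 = -466.17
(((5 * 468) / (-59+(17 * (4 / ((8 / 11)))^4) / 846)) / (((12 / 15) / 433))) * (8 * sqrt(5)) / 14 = -68574729600 * sqrt(5) / 3848089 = -39847.77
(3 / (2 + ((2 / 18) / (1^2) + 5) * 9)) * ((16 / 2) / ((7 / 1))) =1 / 14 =0.07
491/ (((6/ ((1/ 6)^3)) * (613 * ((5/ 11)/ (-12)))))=-5401/ 331020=-0.02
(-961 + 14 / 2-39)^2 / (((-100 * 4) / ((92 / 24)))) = -7559709 / 800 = -9449.64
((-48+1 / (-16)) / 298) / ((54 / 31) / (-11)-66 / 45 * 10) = 786687 / 72311488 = 0.01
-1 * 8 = -8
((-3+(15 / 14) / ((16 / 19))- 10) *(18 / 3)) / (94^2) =-7881 / 989632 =-0.01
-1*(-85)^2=-7225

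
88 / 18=44 / 9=4.89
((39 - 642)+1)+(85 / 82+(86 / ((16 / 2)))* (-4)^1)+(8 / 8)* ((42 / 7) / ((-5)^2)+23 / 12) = -7894223 / 12300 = -641.81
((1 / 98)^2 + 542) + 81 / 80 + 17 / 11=1150585831 / 2112880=544.56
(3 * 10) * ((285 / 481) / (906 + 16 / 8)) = 4275 / 218374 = 0.02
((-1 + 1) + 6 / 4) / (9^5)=1 / 39366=0.00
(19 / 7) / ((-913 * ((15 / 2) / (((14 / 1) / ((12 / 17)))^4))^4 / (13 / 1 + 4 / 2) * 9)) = -4389418029960473806468580341325077 / 4889754866861568000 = -897676499022080.93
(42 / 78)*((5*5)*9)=1575 / 13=121.15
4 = 4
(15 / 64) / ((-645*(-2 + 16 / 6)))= -0.00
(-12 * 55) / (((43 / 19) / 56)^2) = -747183360 / 1849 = -404101.33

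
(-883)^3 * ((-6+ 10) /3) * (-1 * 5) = 13769307740 /3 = 4589769246.67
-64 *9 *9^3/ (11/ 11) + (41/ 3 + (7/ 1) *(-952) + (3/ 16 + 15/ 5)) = -426551.15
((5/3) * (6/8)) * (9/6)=15/8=1.88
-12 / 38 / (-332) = 3 / 3154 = 0.00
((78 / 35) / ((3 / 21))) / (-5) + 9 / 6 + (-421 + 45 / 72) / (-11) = 80511 / 2200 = 36.60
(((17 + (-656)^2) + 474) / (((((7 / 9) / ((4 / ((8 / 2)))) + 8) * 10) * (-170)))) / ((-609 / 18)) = 11632329 / 13631450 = 0.85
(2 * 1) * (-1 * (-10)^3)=2000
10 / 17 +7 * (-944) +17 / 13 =-1459949 / 221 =-6606.10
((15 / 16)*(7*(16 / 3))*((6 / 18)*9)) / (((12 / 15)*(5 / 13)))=1365 / 4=341.25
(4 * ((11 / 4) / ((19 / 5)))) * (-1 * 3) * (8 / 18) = -220 / 57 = -3.86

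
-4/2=-2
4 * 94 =376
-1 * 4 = -4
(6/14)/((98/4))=6/343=0.02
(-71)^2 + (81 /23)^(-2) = 33074530 /6561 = 5041.08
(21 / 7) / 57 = 1 / 19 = 0.05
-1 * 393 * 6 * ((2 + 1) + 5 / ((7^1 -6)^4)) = -18864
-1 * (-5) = 5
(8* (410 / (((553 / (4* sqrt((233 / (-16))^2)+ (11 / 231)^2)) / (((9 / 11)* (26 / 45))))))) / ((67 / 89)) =38995870472 / 179734401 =216.96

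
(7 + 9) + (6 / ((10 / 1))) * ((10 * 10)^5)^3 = 600000000000000000000000000016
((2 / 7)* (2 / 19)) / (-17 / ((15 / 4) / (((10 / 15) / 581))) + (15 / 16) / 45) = 239040 / 124241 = 1.92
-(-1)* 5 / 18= 5 / 18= 0.28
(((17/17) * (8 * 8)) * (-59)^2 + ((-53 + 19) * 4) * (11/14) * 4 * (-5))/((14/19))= 14957256/49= 305250.12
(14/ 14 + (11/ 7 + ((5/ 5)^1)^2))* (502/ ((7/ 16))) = 200800/ 49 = 4097.96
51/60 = 17/20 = 0.85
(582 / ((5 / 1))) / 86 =291 / 215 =1.35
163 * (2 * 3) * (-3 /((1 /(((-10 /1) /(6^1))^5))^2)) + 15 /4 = -12734276585 /26244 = -485226.21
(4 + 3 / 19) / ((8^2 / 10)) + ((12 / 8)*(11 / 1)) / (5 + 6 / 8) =49213 / 13984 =3.52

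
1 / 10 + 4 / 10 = 1 / 2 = 0.50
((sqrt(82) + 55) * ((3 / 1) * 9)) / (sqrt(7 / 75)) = 135 * sqrt(21) * (sqrt(82) + 55) / 7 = 5661.10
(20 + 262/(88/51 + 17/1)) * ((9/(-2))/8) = -146079/7640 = -19.12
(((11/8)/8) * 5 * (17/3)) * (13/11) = 5.76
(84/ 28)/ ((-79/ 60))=-180/ 79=-2.28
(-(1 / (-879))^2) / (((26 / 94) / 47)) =-2209 / 10044333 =-0.00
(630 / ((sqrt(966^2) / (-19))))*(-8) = 2280 / 23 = 99.13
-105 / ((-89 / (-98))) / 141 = -3430 / 4183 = -0.82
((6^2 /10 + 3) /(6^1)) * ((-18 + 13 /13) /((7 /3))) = -561 /70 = -8.01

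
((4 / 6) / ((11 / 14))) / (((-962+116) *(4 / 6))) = -7 / 4653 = -0.00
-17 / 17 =-1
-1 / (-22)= 1 / 22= 0.05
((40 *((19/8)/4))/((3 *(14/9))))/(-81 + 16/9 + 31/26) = -1755/26908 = -0.07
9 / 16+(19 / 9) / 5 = 709 / 720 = 0.98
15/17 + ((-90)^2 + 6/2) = 137766/17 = 8103.88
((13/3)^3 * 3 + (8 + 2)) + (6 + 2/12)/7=32129/126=254.99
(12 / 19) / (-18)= -2 / 57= -0.04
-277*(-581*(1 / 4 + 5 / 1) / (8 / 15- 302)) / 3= -2414055 / 2584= -934.23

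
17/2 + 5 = 13.50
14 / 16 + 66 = 535 / 8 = 66.88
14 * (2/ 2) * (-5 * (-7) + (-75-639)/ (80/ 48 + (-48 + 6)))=89278/ 121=737.83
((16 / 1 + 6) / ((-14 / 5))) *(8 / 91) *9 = -3960 / 637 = -6.22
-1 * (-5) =5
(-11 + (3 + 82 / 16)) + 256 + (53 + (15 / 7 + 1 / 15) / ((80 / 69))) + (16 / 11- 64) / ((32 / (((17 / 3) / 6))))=42437207 / 138600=306.18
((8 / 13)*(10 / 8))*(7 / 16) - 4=-381 / 104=-3.66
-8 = -8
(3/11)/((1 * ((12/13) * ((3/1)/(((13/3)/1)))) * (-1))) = -169/396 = -0.43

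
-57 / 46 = -1.24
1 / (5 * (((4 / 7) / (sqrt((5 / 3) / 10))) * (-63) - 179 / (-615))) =-2723220 * sqrt(6) / 2941045559 - 22017 / 2941045559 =-0.00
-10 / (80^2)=-1 / 640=-0.00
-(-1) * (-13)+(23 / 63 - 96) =-6844 / 63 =-108.63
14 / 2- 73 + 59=-7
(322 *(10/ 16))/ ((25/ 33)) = 5313/ 20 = 265.65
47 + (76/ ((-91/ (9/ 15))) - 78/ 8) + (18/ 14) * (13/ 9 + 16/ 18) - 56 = -29577/ 1820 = -16.25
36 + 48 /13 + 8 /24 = 1561 /39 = 40.03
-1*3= -3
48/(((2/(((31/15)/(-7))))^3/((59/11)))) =-3515338/4244625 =-0.83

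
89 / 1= 89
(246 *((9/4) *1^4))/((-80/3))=-3321/160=-20.76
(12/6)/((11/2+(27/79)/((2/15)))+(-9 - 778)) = -0.00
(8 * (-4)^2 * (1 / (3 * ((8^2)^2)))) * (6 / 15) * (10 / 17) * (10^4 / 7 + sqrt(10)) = sqrt(10) / 408 + 1250 / 357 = 3.51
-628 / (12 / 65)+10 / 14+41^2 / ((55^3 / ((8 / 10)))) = -59412371296 / 17469375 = -3400.94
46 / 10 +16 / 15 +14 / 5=127 / 15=8.47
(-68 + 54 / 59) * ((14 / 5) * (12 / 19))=-664944 / 5605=-118.63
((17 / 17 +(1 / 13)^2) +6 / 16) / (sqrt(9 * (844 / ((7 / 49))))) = 1867 * sqrt(1477) / 11981424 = 0.01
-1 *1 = -1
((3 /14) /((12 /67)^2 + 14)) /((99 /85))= 76313 /5820276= 0.01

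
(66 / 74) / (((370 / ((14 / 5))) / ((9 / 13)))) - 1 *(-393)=174857604 / 444925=393.00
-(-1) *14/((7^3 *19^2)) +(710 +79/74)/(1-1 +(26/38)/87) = 1538575194547/17016818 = 90414.98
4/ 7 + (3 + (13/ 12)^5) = 8819851/ 1741824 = 5.06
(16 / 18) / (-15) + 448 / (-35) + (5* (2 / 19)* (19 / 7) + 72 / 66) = -107482 / 10395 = -10.34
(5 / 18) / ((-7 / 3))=-0.12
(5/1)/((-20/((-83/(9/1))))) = 83/36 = 2.31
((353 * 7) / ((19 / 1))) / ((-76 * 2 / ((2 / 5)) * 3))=-2471 / 21660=-0.11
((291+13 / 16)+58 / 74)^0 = 1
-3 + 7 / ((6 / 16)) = 47 / 3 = 15.67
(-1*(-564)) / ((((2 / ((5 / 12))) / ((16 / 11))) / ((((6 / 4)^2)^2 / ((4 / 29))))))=552015 / 88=6272.90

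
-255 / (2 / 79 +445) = -6715 / 11719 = -0.57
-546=-546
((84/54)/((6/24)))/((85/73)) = 4088/765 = 5.34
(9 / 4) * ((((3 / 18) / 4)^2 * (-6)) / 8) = -3 / 1024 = -0.00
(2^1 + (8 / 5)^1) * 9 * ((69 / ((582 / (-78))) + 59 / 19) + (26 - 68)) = -14373612 / 9215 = -1559.81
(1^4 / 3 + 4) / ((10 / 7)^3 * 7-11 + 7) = 637 / 2412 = 0.26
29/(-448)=-29/448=-0.06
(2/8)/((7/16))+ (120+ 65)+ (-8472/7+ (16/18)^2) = -580565/567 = -1023.92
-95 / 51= -1.86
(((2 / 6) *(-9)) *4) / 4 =-3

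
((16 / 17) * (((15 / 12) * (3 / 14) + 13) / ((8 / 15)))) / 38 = 11145 / 18088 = 0.62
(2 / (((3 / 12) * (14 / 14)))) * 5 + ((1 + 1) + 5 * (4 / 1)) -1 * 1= 61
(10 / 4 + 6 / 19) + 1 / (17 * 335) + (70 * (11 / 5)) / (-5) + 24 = -172437 / 43282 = -3.98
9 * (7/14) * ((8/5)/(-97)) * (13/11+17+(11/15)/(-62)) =-1115274/826925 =-1.35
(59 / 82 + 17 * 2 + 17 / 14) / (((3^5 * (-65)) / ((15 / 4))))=-10313 / 1208844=-0.01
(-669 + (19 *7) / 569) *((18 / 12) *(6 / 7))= -3424752 / 3983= -859.84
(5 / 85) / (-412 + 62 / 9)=-9 / 61982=-0.00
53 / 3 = 17.67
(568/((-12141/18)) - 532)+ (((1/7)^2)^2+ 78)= -20749423/45619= -454.84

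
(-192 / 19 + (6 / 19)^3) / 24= -2879 / 6859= -0.42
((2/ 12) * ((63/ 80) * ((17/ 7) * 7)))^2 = 127449/ 25600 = 4.98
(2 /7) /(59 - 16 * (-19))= 2 /2541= 0.00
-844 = -844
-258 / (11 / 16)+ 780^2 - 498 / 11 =6687774 / 11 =607979.45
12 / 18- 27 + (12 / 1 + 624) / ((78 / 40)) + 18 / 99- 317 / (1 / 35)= -4631054 / 429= -10795.00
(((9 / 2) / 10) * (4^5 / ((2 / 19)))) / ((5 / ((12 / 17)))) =262656 / 425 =618.01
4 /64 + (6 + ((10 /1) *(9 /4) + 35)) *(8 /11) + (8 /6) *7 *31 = 177185 /528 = 335.58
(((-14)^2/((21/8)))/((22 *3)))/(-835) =-112/82665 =-0.00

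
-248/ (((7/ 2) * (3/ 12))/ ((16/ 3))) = -31744/ 21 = -1511.62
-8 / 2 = -4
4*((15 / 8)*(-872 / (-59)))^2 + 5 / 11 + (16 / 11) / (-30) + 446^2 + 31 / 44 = 464061418933 / 2297460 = 201988.90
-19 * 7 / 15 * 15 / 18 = -133 / 18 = -7.39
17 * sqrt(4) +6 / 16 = 34.38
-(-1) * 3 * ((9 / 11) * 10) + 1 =281 / 11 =25.55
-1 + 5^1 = 4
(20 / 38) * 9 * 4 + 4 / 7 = 19.52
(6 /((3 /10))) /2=10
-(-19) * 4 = 76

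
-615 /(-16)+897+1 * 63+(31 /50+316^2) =40342023 /400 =100855.06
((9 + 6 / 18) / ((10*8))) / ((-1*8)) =-7 / 480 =-0.01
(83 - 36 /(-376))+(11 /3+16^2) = 96659 /282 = 342.76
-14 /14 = -1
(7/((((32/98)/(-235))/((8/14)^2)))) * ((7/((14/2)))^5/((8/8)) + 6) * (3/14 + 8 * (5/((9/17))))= -15704815/18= -872489.72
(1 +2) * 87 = 261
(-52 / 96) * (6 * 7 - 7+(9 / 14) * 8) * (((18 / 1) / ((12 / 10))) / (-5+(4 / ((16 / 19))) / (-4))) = 36530 / 693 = 52.71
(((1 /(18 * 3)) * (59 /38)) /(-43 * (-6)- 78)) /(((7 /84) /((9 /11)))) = 59 /37620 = 0.00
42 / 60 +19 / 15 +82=2519 / 30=83.97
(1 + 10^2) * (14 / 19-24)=-44642 / 19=-2349.58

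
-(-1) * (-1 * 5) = -5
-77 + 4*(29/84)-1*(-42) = -706/21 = -33.62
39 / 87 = 13 / 29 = 0.45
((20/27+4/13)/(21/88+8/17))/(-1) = -550528/372411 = -1.48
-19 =-19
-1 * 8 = -8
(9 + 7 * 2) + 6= 29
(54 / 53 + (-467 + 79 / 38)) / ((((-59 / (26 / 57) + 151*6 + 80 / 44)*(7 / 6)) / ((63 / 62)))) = -3607328439 / 6950246531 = -0.52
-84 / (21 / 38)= -152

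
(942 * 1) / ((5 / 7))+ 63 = 6909 / 5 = 1381.80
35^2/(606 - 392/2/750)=459375/227152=2.02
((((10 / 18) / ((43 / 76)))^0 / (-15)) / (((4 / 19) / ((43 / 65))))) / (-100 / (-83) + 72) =-67811 / 23696400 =-0.00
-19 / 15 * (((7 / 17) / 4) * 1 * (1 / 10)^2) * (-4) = 133 / 25500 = 0.01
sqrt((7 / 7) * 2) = 1.41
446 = 446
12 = 12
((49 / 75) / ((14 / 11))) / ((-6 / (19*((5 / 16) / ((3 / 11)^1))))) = -16093 / 8640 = -1.86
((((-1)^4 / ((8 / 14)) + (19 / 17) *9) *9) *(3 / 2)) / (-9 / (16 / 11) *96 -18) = -2409 / 9248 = -0.26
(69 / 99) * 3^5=1863 / 11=169.36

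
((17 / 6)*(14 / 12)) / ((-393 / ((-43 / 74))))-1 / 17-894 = -15912536459 / 17798184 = -894.05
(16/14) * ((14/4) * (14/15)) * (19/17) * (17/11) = 1064/165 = 6.45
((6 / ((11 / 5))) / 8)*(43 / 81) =215 / 1188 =0.18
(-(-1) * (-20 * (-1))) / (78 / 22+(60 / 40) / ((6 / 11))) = 3.18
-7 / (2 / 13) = -91 / 2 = -45.50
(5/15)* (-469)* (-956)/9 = 448364/27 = 16606.07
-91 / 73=-1.25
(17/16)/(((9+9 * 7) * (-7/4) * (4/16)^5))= -544/63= -8.63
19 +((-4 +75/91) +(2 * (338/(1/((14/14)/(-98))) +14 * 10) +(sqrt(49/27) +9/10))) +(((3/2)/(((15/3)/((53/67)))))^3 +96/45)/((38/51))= 7 * sqrt(3)/9 +2130988019468673/7280269178000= 294.05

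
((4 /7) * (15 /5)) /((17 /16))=192 /119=1.61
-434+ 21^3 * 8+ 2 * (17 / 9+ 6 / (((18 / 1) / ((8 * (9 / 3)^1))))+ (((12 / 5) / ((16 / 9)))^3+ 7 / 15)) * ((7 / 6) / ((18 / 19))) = 286489477351 / 3888000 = 73685.57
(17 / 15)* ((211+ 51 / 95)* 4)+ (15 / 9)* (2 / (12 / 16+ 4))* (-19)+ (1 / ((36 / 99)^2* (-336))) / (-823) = 1987355912323 / 2101612800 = 945.63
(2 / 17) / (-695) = -2 / 11815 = -0.00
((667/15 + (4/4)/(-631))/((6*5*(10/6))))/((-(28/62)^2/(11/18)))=-2224466101/834813000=-2.66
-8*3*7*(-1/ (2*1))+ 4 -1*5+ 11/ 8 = 675/ 8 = 84.38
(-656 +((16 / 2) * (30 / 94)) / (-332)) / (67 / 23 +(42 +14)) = -58858978 / 5285855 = -11.14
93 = 93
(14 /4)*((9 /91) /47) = 9 /1222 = 0.01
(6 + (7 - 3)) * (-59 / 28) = -295 / 14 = -21.07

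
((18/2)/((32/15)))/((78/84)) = 945/208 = 4.54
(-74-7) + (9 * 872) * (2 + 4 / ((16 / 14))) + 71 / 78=3360545 / 78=43083.91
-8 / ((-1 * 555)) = 8 / 555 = 0.01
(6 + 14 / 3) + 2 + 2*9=92 / 3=30.67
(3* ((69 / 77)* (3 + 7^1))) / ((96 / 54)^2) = 83835 / 9856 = 8.51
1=1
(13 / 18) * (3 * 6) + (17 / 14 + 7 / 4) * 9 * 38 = 14375 / 14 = 1026.79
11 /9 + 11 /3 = 44 /9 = 4.89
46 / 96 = 0.48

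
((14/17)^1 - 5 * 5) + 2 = -377/17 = -22.18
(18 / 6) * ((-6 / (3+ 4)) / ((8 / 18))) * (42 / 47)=-243 / 47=-5.17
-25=-25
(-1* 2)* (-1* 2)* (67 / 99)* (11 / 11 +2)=268 / 33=8.12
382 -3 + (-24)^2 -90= 865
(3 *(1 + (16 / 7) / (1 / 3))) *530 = 87450 / 7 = 12492.86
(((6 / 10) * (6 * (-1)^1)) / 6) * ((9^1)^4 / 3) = -1312.20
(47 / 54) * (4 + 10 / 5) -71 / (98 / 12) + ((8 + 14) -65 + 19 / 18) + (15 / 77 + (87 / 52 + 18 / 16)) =-21402683 / 504504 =-42.42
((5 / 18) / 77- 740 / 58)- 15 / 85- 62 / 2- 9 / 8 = -123148021 / 2733192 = -45.06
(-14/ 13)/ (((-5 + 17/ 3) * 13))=-0.12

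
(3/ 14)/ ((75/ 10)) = 1/ 35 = 0.03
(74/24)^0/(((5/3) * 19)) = 3/95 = 0.03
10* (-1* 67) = -670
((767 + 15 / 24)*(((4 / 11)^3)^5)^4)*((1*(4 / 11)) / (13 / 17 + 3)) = 1084120430280920799871396450563180724224 / 3349298034955599095318942248963066521029422565733678974841423611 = 0.00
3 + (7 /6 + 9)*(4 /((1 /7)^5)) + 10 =2050493 /3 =683497.67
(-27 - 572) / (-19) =599 / 19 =31.53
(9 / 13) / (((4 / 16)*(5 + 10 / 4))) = 24 / 65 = 0.37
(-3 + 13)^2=100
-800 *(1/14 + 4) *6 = -136800/7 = -19542.86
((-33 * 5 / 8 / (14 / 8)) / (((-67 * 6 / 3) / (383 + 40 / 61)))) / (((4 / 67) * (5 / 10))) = 1130.41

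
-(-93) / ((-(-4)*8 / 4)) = 93 / 8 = 11.62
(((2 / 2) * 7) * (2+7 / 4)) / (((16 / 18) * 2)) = 945 / 64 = 14.77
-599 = -599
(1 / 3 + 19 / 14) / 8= 0.21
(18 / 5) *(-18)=-324 / 5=-64.80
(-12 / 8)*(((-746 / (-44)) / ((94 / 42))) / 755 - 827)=1936818771 / 1561340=1240.48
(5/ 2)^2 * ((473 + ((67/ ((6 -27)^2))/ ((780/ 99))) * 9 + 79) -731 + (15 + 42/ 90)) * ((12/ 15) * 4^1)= -3267.20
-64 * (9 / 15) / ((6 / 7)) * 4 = -896 / 5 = -179.20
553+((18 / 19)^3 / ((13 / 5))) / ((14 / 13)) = 26565769 / 48013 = 553.30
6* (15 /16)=45 /8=5.62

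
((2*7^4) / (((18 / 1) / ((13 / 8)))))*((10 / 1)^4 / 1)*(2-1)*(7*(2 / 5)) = 109245500 / 9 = 12138388.89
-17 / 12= -1.42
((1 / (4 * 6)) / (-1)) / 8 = -1 / 192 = -0.01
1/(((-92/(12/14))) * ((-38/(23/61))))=3/32452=0.00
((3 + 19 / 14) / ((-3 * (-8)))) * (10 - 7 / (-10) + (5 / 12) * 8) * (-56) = -25681 / 180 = -142.67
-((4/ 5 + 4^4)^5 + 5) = -3489997522551049/ 3125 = -1116799207216.34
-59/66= -0.89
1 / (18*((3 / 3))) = 1 / 18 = 0.06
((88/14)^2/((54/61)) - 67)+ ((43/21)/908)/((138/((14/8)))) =-4944155375/221036256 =-22.37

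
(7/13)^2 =49/169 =0.29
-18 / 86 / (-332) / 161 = 9 / 2298436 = 0.00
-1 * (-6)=6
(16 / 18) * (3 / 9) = 8 / 27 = 0.30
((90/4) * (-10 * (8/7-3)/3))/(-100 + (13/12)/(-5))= -58500/42091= -1.39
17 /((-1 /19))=-323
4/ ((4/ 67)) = 67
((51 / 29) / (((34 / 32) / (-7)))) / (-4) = 84 / 29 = 2.90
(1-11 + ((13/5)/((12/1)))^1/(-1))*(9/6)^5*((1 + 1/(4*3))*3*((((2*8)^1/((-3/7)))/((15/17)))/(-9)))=-948311/800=-1185.39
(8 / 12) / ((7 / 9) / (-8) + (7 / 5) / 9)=80 / 7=11.43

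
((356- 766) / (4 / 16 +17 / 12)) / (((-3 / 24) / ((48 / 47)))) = 94464 / 47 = 2009.87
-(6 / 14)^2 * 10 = -90 / 49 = -1.84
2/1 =2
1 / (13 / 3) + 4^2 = 211 / 13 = 16.23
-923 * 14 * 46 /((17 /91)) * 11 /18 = -297503206 /153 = -1944465.40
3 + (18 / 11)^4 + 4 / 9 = 1398655 / 131769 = 10.61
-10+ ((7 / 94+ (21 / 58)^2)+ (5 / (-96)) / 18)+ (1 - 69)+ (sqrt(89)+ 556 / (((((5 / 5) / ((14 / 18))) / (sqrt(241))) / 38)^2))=sqrt(89)+ 23984388290281415 / 204907968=117049573.32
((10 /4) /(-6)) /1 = -5 /12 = -0.42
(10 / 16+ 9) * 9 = 86.62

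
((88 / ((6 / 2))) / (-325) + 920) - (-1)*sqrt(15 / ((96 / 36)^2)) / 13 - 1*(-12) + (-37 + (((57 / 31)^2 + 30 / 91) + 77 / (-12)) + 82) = 3*sqrt(15) / 104 + 8519507907 / 8745100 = 974.32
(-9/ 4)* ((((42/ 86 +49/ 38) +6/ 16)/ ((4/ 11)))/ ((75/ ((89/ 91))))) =-41326527/ 237910400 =-0.17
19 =19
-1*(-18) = 18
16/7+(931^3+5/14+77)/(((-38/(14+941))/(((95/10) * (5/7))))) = -137614573708.62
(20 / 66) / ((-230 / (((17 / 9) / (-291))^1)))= 17 / 1987821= 0.00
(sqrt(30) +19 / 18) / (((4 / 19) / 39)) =4693 / 24 +741* sqrt(30) / 4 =1210.20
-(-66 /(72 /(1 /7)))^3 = 1331 /592704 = 0.00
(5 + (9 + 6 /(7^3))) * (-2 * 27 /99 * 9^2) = -619.32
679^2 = 461041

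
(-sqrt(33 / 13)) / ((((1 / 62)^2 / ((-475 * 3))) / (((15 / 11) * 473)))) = 3533116500 * sqrt(429) / 13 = 5629155577.37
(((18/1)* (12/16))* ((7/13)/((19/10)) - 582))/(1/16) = -125650.79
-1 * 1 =-1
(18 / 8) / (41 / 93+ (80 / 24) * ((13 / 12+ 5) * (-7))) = -2511 / 157918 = -0.02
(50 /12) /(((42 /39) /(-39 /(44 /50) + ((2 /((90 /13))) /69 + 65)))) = 91848965 /1147608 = 80.04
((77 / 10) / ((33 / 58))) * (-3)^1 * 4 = -812 / 5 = -162.40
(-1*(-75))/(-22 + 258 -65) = 0.44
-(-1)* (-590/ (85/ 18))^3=-9582162624/ 4913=-1950368.94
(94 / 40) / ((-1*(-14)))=47 / 280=0.17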